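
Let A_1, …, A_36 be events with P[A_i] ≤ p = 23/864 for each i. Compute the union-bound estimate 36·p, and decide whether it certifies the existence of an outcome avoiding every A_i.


Union bound: P[∪_{i=1}^{36} A_i] ≤ Σ_i P[A_i] ≤ 36·p = 36·(23/864) = 23/24.
Numerically: 23/24 ≈ 0.958.
Is 23/24 < 1? YES.
Since P[∪ A_i] ≤ 23/24 < 1, the complement has P[∩ A_i^c] ≥ 1 − 23/24 = 1/24 > 0, so some outcome avoids every A_i.

36·p = 23/24 ≈ 0.958; existence CERTIFIED by the union bound.


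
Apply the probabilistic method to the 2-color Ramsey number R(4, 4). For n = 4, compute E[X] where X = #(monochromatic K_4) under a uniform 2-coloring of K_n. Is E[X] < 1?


E[X] = C(4, 4) · 2^{1 − 6} = 1 · 2^{−5} = 1/32.
As a reduced fraction: E[X] = 1/32 ≈ 0.03125.
Is E[X] < 1? YES.
Since E[X] < 1, there exists a 2-coloring of K_{4} with no monochromatic K_4; hence R(4, 4) > 4.

E[X] = 1/32 ≈ 0.03125; E[X] < 1, so R(4, 4) > 4.


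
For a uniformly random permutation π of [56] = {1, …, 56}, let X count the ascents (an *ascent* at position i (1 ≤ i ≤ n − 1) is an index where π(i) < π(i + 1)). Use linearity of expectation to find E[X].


Write X = Σ X_I over i = 1, …, 55, with X_I the indicator of one ascent.
There are 55 indicators.
For each fixed i, the pair (π(i), π(i+1)) is a uniformly random ordered pair of distinct values from {1, …, 56}; by symmetry P[π(i) < π(i+1)] = 1/2.
By linearity: E[X] = 55 · (1/2) = (56 − 1) · (1/2) = 55/2 ≈ 27.50000.

E[X] = 55/2 = 27.50000.


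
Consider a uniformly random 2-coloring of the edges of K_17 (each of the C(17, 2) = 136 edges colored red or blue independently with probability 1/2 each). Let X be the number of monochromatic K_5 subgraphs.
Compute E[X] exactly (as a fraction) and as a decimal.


Let X = Σ_S X_S over the C(17, 5) = 6188 subsets S of size 5, where X_S = 1 if the K_5 on S is monochromatic.
For a fixed S, the K_5 on S has C(5, 2) = 10 edges. P[all 10 edges red] = (1/2)^10, and likewise for blue, so P[monochromatic] = 2·(1/2)^10 = 2^{1 − 10} = 1/512.
Summing: E[X] = C(17, 5) · 2^{1 − 10} = 6188 · 1/512 = 1547/128.
Numerically: E[X] ≈ 12.086.

E[X] = C(17,5)·2^(1−C(5,2)) = 1547/128 ≈ 12.086.


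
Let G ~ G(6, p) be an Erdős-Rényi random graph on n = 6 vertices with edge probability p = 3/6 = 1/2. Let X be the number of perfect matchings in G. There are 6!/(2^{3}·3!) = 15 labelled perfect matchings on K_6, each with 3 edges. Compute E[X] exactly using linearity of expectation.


K_6 has 6!/(2^{3}·3!) = 15 labelled perfect matchings.
For each such perfect matching H, let X_H = 1 if all 3 edges of H are present in G. Then P[X_H = 1] = p^{3} = (1/2)^{3} = 1/8.
By linearity of expectation: E[X] = Σ_H E[X_H] = 15 · p^{3} = 15 · 1/8 = 15/8.
Numerically: E[X] ≈ 1.875.

E[X] = 15 · (1/2)^{3} = 15/8 ≈ 1.875.


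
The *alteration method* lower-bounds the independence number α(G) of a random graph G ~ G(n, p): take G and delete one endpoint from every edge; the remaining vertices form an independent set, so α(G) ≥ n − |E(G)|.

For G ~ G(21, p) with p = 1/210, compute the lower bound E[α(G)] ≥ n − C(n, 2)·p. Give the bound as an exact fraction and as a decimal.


E[|E(G)|] = C(21, 2)·p = 210 · (1/210) = 1.
E[α(G)] ≥ n − E[|E(G)|] = 21 − 1 = 20.
Numerically: ≈ 20.000.
(This is only a lower bound; the true E[α(G)] may be larger.)

E[α(G)] ≥ 20 ≈ 20.000.


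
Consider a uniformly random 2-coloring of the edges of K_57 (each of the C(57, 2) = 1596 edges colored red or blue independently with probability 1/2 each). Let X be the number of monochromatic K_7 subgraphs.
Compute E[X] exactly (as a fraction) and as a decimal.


Let X = Σ_S X_S over the C(57, 7) = 264385836 subsets S of size 7, where X_S = 1 if the K_7 on S is monochromatic.
For a fixed S, the K_7 on S has C(7, 2) = 21 edges. P[all 21 edges red] = (1/2)^21, and likewise for blue, so P[monochromatic] = 2·(1/2)^21 = 2^{1 − 21} = 1/1048576.
Summing: E[X] = C(57, 7) · 2^{1 − 21} = 264385836 · 1/1048576 = 66096459/262144.
Numerically: E[X] ≈ 252.13798.

E[X] = C(57,7)·2^(1−C(7,2)) = 66096459/262144 ≈ 252.13798.


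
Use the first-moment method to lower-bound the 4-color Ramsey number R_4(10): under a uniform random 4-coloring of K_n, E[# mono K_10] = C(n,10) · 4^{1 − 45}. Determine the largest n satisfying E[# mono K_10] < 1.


We need C(n, 10) · 4^{1 − 45} < 1, i.e. C(n, 10) < 4^{45 − 1} = 309485009821345068724781056.
Check values of n near the boundary:
  n = 2021: C(2021, 10) = 306347841644770462864800616; 306347841644770462864800616 < 309485009821345068724781056? YES
  n = 2022: C(2022, 10) = 307870445231474093395937796; 307870445231474093395937796 < 309485009821345068724781056? YES
  n = 2023: C(2023, 10) = 309399856285778485315440716; 309399856285778485315440716 < 309485009821345068724781056? YES
  n = 2024: C(2024, 10) = 310936101848269937576192656; 310936101848269937576192656 < 309485009821345068724781056? NO
The largest n with C(n, 10) < 309485009821345068724781056 is n = 2023 (where E[X] = 77349964071444621328860179/77371252455336267181195264 ≈ 0.9997249). Hence R_4(10) > 2023, i.e. R_4(10) ≥ 2024.

Largest n = 2023; hence R_4(10) > 2023.


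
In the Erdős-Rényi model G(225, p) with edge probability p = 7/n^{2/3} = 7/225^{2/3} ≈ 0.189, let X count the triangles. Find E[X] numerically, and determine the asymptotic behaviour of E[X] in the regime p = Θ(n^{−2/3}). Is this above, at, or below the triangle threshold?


Number of potential triangles: C(225, 3) = 1873200.
Each occurs with probability p³ ≈ (0.189)³ ≈ 6.77531e-03.
By linearity: E[X] = C(225, 3)·p³ ≈ 1873200 · 6.77531e-03 ≈ 12691.508.
Since α = 2/3 < 1, p = c/n^{2/3} ≫ 1/n is above the triangle threshold p ~ 1/n. Asymptotically E[X] ~ (c³/6)·n^{3(1−α)} = (7³/6)·n^{1} → ∞; triangles are abundant w.h.p.

E[X] ≈ 12691.508; in regime p = Θ(1/n^{2/3}) E[X] diverges (above the triangle threshold p ~ 1/n).


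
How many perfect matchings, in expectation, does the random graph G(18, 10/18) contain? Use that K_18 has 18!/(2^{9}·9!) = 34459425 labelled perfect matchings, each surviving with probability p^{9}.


K_18 has 18!/(2^{9}·9!) = 34459425 labelled perfect matchings.
For each such perfect matching H, let X_H = 1 if all 9 edges of H are present in G. Then P[X_H = 1] = p^{9} = (5/9)^{9} = 1953125/387420489.
Summing the indicators: E[X] = Σ_H E[X_H] = 34459425 · p^{9} = 34459425 · 1953125/387420489 = 830908203125/4782969.
Numerically: E[X] ≈ 1.737e+05.

E[X] = 34459425 · (5/9)^{9} = 830908203125/4782969 ≈ 1.737e+05.


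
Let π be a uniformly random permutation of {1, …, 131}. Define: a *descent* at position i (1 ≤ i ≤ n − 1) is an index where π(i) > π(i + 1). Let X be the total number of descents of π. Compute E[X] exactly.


Write X = Σ X_I over i = 1, …, 130, with X_I the indicator of one descent.
There are 130 indicators.
For each fixed i, the pair (π(i), π(i+1)) is a uniformly random ordered pair of distinct values from {1, …, 131}; by symmetry P[π(i) > π(i+1)] = 1/2.
By linearity: E[X] = 130 · (1/2) = (131 − 1) · (1/2) = 65 ≈ 65.000.

E[X] = 65 = 65.000.


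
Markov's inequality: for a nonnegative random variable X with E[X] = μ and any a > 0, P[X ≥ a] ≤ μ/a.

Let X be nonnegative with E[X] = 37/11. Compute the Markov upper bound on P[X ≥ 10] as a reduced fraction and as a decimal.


μ = E[X] = 37/11, a = 10.
Markov: P[X ≥ 10] ≤ μ/a = (37/11)/10 = 37/110.
Numerically: ≈ 0.3364.
(Since a = 10 > μ = 3.3636, the bound 37/110 is < 1 and informative.)

P[X ≥ 10] ≤ 37/110 ≈ 0.3364.


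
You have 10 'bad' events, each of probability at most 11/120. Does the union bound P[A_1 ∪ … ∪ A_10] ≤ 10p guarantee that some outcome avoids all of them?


Union bound: P[∪_{i=1}^{10} A_i] ≤ Σ_i P[A_i] ≤ 10·p = 10·(11/120) = 11/12.
Numerically: 11/12 ≈ 0.917.
Is 11/12 < 1? YES.
Since P[∪ A_i] ≤ 11/12 < 1, the complement has P[∩ A_i^c] ≥ 1 − 11/12 = 1/12 > 0, so some outcome avoids every A_i.

10·p = 11/12 ≈ 0.917; existence CERTIFIED by the union bound.


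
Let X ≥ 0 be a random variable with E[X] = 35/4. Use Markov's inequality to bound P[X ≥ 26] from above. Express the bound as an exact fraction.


μ = E[X] = 35/4, a = 26.
Markov: P[X ≥ 26] ≤ μ/a = (35/4)/26 = 35/104.
Numerically: ≈ 0.33654.
(Since a = 26 > μ = 8.75000, the bound 35/104 is < 1 and informative.)

P[X ≥ 26] ≤ 35/104 ≈ 0.33654.


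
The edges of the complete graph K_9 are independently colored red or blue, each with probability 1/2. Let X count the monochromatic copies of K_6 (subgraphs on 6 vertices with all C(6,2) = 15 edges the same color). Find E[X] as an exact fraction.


Let X = Σ_S X_S over the C(9, 6) = 84 subsets S of size 6, where X_S = 1 if the K_6 on S is monochromatic.
For a fixed S, the K_6 on S has C(6, 2) = 15 edges. P[all 15 edges red] = (1/2)^15, and likewise for blue, so P[monochromatic] = 2·(1/2)^15 = 2^{1 − 15} = 1/16384.
By linearity of expectation: E[X] = C(9, 6) · 2^{1 − 15} = 84 · 1/16384 = 21/4096.
Numerically: E[X] ≈ 0.0051.

E[X] = C(9,6)·2^(1−C(6,2)) = 21/4096 ≈ 0.0051.


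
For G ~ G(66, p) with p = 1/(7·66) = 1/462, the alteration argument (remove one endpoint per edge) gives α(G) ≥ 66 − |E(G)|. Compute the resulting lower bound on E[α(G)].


E[|E(G)|] = C(66, 2)·p = 2145 · (1/462) = 65/14.
E[α(G)] ≥ n − E[|E(G)|] = 66 − 65/14 = 859/14.
Numerically: ≈ 61.35714.
(This is only a lower bound; the true E[α(G)] may be larger.)

E[α(G)] ≥ 859/14 ≈ 61.35714.


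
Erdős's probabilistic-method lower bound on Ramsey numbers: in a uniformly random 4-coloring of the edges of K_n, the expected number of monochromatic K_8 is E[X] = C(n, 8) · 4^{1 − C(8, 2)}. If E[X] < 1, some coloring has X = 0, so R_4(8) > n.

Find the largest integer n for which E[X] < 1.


We need C(n, 8) · 4^{1 − 28} < 1, i.e. C(n, 8) < 4^{28 − 1} = 18014398509481984.
Check values of n near the boundary:
  n = 403: C(403, 8) = 16090020602228430; 16090020602228430 < 18014398509481984? YES
  n = 404: C(404, 8) = 16415071523485570; 16415071523485570 < 18014398509481984? YES
  n = 405: C(405, 8) = 16745853821188050; 16745853821188050 < 18014398509481984? YES
  n = 406: C(406, 8) = 17082453897995850; 17082453897995850 < 18014398509481984? YES
  n = 407: C(407, 8) = 17424959239309050; 17424959239309050 < 18014398509481984? YES
  n = 408: C(408, 8) = 17773458424095231; 17773458424095231 < 18014398509481984? YES
  n = 409: C(409, 8) = 18128041135797879; 18128041135797879 < 18014398509481984? NO
  n = 410: C(410, 8) = 18488798173326195; 18488798173326195 < 18014398509481984? NO
  n = 411: C(411, 8) = 18855821462126715; 18855821462126715 < 18014398509481984? NO
The largest n with C(n, 8) < 18014398509481984 is n = 408 (where E[X] = 17773458424095231/18014398509481984 ≈ 0.987). Hence R_4(8) > 408, i.e. R_4(8) ≥ 409.

Largest n = 408; hence R_4(8) > 408.


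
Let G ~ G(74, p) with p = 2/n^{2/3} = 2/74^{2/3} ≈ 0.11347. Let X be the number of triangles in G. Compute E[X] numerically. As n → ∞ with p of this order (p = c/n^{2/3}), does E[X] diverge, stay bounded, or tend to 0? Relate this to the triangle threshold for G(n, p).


Number of potential triangles: C(74, 3) = 64824.
Each occurs with probability p³ ≈ (0.11347)³ ≈ 1.4609204e-03.
By linearity: E[X] = C(74, 3)·p³ ≈ 64824 · 1.4609204e-03 ≈ 94.70270.
Since α = 2/3 < 1, p = c/n^{2/3} ≫ 1/n is above the triangle threshold p ~ 1/n. Asymptotically E[X] ~ (c³/6)·n^{3(1−α)} = (2³/6)·n^{1} → ∞; triangles are abundant w.h.p.

E[X] ≈ 94.70270; in regime p = Θ(1/n^{2/3}) E[X] diverges (above the triangle threshold p ~ 1/n).


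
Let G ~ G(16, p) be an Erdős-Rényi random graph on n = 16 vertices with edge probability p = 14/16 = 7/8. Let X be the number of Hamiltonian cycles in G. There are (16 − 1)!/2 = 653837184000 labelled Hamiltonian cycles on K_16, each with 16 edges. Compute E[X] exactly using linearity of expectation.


K_16 has (16 − 1)!/2 = 653837184000 labelled Hamiltonian cycles.
For each such Hamiltonian cycle H, let X_H = 1 if all 16 edges of H are present in G. Then P[X_H = 1] = p^{16} = (7/8)^{16} = 33232930569601/281474976710656.
By linearity of expectation: E[X] = Σ_H E[X_H] = 653837184000 · p^{16} = 653837184000 · 33232930569601/281474976710656 = 21219654042671322112875/274877906944.
Numerically: E[X] ≈ 7.72e+10.

E[X] = 653837184000 · (7/8)^{16} = 21219654042671322112875/274877906944 ≈ 7.72e+10.


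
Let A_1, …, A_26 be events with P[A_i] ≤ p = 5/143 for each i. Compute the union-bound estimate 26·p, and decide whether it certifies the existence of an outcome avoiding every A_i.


Union bound: P[∪_{i=1}^{26} A_i] ≤ Σ_i P[A_i] ≤ 26·p = 26·(5/143) = 10/11.
Numerically: 10/11 ≈ 0.90909.
Is 10/11 < 1? YES.
Since P[∪ A_i] ≤ 10/11 < 1, the complement has P[∩ A_i^c] ≥ 1 − 10/11 = 1/11 > 0, so some outcome avoids every A_i.

26·p = 10/11 ≈ 0.90909; existence CERTIFIED by the union bound.


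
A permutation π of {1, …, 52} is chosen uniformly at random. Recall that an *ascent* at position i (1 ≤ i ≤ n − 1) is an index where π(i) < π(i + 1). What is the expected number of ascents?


Write X = Σ X_I over i = 1, …, 51, with X_I the indicator of one ascent.
There are 51 indicators.
For each fixed i, the pair (π(i), π(i+1)) is a uniformly random ordered pair of distinct values from {1, …, 52}; by symmetry P[π(i) < π(i+1)] = 1/2.
By linearity: E[X] = 51 · (1/2) = (52 − 1) · (1/2) = 51/2 ≈ 25.500.

E[X] = 51/2 = 25.500.


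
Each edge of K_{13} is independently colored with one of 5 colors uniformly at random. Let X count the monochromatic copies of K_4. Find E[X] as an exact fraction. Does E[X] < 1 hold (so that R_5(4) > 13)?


E[X] = C(13, 4) · 5^{1 − 6} = 715 · 5^{−5} = 715/3125.
As a reduced fraction: E[X] = 143/625 ≈ 0.229.
Is E[X] < 1? YES.
Since E[X] < 1, there exists a 5-coloring of K_{13} with no monochromatic K_4; hence R_5(4) > 13.

E[X] = 143/625 ≈ 0.229; E[X] < 1, so R_5(4) > 13.


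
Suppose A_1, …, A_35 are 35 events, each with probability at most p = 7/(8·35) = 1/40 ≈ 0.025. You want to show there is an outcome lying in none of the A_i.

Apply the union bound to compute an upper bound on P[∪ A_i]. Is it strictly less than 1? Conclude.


Union bound: P[∪_{i=1}^{35} A_i] ≤ Σ_i P[A_i] ≤ 35·p = 35·(1/40) = 7/8.
Numerically: 7/8 ≈ 0.875.
Is 7/8 < 1? YES.
Since P[∪ A_i] ≤ 7/8 < 1, the complement has P[∩ A_i^c] ≥ 1 − 7/8 = 1/8 > 0, so some outcome avoids every A_i.

35·p = 7/8 ≈ 0.875; existence CERTIFIED by the union bound.


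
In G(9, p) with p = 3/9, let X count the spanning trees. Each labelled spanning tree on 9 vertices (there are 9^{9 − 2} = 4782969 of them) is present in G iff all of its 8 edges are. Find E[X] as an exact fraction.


K_9 has 9^{9 − 2} = 4782969 labelled spanning trees.
For each such spanning tree H, let X_H = 1 if all 8 edges of H are present in G. Then P[X_H = 1] = p^{8} = (1/3)^{8} = 1/6561.
By linearity: E[X] = Σ_H E[X_H] = 4782969 · p^{8} = 4782969 · 1/6561 = 729.
Numerically: E[X] ≈ 729.

E[X] = 4782969 · (1/3)^{8} = 729 ≈ 729.


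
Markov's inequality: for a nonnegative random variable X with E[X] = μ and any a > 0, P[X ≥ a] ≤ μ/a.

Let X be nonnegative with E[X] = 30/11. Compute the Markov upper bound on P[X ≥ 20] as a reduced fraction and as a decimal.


μ = E[X] = 30/11, a = 20.
Markov: P[X ≥ 20] ≤ μ/a = (30/11)/20 = 3/22.
Numerically: ≈ 0.13636.
(Since a = 20 > μ = 2.72727, the bound 3/22 is < 1 and informative.)

P[X ≥ 20] ≤ 3/22 ≈ 0.13636.


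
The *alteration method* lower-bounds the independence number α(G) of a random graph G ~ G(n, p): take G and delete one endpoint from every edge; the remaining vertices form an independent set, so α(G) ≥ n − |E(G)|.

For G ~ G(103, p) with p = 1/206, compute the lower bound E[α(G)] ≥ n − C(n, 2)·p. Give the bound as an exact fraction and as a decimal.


E[|E(G)|] = C(103, 2)·p = 5253 · (1/206) = 51/2.
E[α(G)] ≥ n − E[|E(G)|] = 103 − 51/2 = 155/2.
Numerically: ≈ 77.500000.
(This is only a lower bound; the true E[α(G)] may be larger.)

E[α(G)] ≥ 155/2 ≈ 77.500000.


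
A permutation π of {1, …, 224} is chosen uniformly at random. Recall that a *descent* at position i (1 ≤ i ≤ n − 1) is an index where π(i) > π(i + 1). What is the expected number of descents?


Write X = Σ X_I over i = 1, …, 223, with X_I the indicator of one descent.
There are 223 indicators.
For each fixed i, the pair (π(i), π(i+1)) is a uniformly random ordered pair of distinct values from {1, …, 224}; by symmetry P[π(i) > π(i+1)] = 1/2.
By linearity: E[X] = 223 · (1/2) = (224 − 1) · (1/2) = 223/2 ≈ 111.500.

E[X] = 223/2 = 111.500.


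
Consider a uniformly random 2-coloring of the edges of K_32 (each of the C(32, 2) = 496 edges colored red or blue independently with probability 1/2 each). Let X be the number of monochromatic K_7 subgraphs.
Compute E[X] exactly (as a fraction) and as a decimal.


Let X = Σ_S X_S over the C(32, 7) = 3365856 subsets S of size 7, where X_S = 1 if the K_7 on S is monochromatic.
For a fixed S, the K_7 on S has C(7, 2) = 21 edges. P[all 21 edges red] = (1/2)^21, and likewise for blue, so P[monochromatic] = 2·(1/2)^21 = 2^{1 − 21} = 1/1048576.
Summing: E[X] = C(32, 7) · 2^{1 − 21} = 3365856 · 1/1048576 = 105183/32768.
Numerically: E[X] ≈ 3.2099.

E[X] = C(32,7)·2^(1−C(7,2)) = 105183/32768 ≈ 3.2099.


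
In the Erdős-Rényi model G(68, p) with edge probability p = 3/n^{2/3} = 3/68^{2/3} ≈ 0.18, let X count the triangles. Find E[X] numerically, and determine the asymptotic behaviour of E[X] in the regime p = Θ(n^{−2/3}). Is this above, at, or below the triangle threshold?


Number of potential triangles: C(68, 3) = 50116.
Each occurs with probability p³ ≈ (0.18)³ ≈ 5.83910e-03.
By linearity: E[X] = C(68, 3)·p³ ≈ 50116 · 5.83910e-03 ≈ 292.632.
Since α = 2/3 < 1, p = c/n^{2/3} ≫ 1/n is above the triangle threshold p ~ 1/n. Asymptotically E[X] ~ (c³/6)·n^{3(1−α)} = (3³/6)·n^{1} → ∞; triangles are abundant w.h.p.

E[X] ≈ 292.632; in regime p = Θ(1/n^{2/3}) E[X] diverges (above the triangle threshold p ~ 1/n).


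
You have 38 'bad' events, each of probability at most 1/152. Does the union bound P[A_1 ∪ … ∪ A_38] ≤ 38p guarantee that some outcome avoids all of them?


Union bound: P[∪_{i=1}^{38} A_i] ≤ Σ_i P[A_i] ≤ 38·p = 38·(1/152) = 1/4.
Numerically: 1/4 ≈ 0.250.
Is 1/4 < 1? YES.
Since P[∪ A_i] ≤ 1/4 < 1, the complement has P[∩ A_i^c] ≥ 1 − 1/4 = 3/4 > 0, so some outcome avoids every A_i.

38·p = 1/4 ≈ 0.250; existence CERTIFIED by the union bound.


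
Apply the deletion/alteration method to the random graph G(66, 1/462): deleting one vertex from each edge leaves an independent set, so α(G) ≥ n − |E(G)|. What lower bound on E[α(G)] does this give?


E[|E(G)|] = C(66, 2)·p = 2145 · (1/462) = 65/14.
E[α(G)] ≥ n − E[|E(G)|] = 66 − 65/14 = 859/14.
Numerically: ≈ 61.35714.
(This is only a lower bound; the true E[α(G)] may be larger.)

E[α(G)] ≥ 859/14 ≈ 61.35714.


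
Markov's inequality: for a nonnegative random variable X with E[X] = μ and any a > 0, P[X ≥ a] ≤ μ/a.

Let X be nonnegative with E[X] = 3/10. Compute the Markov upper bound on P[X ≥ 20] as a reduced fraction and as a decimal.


μ = E[X] = 3/10, a = 20.
Markov: P[X ≥ 20] ≤ μ/a = (3/10)/20 = 3/200.
Numerically: ≈ 0.015.
(Since a = 20 > μ = 0.300, the bound 3/200 is < 1 and informative.)

P[X ≥ 20] ≤ 3/200 ≈ 0.015.


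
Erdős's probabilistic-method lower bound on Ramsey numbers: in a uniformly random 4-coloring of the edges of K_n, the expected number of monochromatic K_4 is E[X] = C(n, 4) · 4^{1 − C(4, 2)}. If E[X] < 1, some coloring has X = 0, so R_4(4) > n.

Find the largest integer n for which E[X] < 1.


We need C(n, 4) · 4^{1 − 6} < 1, i.e. C(n, 4) < 4^{6 − 1} = 1024.
Check values of n near the boundary:
  n = 10: C(10, 4) = 210; 210 < 1024? YES
  n = 11: C(11, 4) = 330; 330 < 1024? YES
  n = 12: C(12, 4) = 495; 495 < 1024? YES
  n = 13: C(13, 4) = 715; 715 < 1024? YES
  n = 14: C(14, 4) = 1001; 1001 < 1024? YES
  n = 15: C(15, 4) = 1365; 1365 < 1024? NO
  n = 16: C(16, 4) = 1820; 1820 < 1024? NO
The largest n with C(n, 4) < 1024 is n = 14 (where E[X] = 1001/1024 ≈ 0.97754). Hence R_4(4) > 14, i.e. R_4(4) ≥ 15.

Largest n = 14; hence R_4(4) > 14.


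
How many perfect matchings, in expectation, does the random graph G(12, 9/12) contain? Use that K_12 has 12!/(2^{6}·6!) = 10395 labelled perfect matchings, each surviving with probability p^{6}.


K_12 has 12!/(2^{6}·6!) = 10395 labelled perfect matchings.
For each such perfect matching H, let X_H = 1 if all 6 edges of H are present in G. Then P[X_H = 1] = p^{6} = (3/4)^{6} = 729/4096.
By linearity of expectation: E[X] = Σ_H E[X_H] = 10395 · p^{6} = 10395 · 729/4096 = 7577955/4096.
Numerically: E[X] ≈ 1850.

E[X] = 10395 · (3/4)^{6} = 7577955/4096 ≈ 1850.


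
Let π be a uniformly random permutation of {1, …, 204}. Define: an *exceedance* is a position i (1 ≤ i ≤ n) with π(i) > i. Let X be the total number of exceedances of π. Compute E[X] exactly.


Write X = Σ_{i=1}^{204} X_i, where X_i = 1_{π(i) > i}.
For each fixed i, π(i) is uniform over {1, …, 204} (marginal of a uniform permutation), so P[π(i) > i] = (n − i)/n. Summing: Σ_{i=1}^{204} (n − i)/n = (0 + 1 + … + 203)/204 = 204(204 − 1)/(2·204) = (204 − 1)/2.
Hence E[X] = Σ_{i=1}^{204} (204 − i)/204 = 203/2 ≈ 101.50000.

E[X] = 203/2 = 101.50000.


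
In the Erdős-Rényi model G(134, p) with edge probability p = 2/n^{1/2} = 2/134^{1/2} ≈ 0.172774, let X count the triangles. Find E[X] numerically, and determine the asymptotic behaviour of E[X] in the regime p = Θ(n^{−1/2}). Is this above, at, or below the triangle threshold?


Number of potential triangles: C(134, 3) = 392084.
Each occurs with probability p³ ≈ (0.172774)³ ≈ 5.15742344e-03.
By linearity: E[X] = C(134, 3)·p³ ≈ 392084 · 5.15742344e-03 ≈ 2022.143211.
Since α = 1/2 < 1, p = c/n^{1/2} ≫ 1/n is above the triangle threshold p ~ 1/n. Asymptotically E[X] ~ (c³/6)·n^{3(1−α)} = (2³/6)·n^{1.5} → ∞; triangles are abundant w.h.p.

E[X] ≈ 2022.143211; in regime p = Θ(1/n^{1/2}) E[X] diverges (above the triangle threshold p ~ 1/n).


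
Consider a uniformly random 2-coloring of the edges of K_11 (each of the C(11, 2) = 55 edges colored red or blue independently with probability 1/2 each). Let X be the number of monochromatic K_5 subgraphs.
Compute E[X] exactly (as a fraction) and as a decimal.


Let X = Σ_S X_S over the C(11, 5) = 462 subsets S of size 5, where X_S = 1 if the K_5 on S is monochromatic.
For a fixed S, the K_5 on S has C(5, 2) = 10 edges. P[all 10 edges red] = (1/2)^10, and likewise for blue, so P[monochromatic] = 2·(1/2)^10 = 2^{1 − 10} = 1/512.
Summing: E[X] = C(11, 5) · 2^{1 − 10} = 462 · 1/512 = 231/256.
Numerically: E[X] ≈ 0.902344.

E[X] = C(11,5)·2^(1−C(5,2)) = 231/256 ≈ 0.902344.


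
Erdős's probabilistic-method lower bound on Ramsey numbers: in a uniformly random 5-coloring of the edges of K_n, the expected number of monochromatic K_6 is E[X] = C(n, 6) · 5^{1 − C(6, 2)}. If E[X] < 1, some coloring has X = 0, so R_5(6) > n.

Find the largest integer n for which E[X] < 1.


We need C(n, 6) · 5^{1 − 15} < 1, i.e. C(n, 6) < 5^{15 − 1} = 6103515625.
Check values of n near the boundary:
  n = 127: C(127, 6) = 5169379425; 5169379425 < 6103515625? YES
  n = 128: C(128, 6) = 5423611200; 5423611200 < 6103515625? YES
  n = 129: C(129, 6) = 5688177600; 5688177600 < 6103515625? YES
  n = 130: C(130, 6) = 5963412000; 5963412000 < 6103515625? YES
  n = 131: C(131, 6) = 6249655776; 6249655776 < 6103515625? NO
  n = 132: C(132, 6) = 6547258432; 6547258432 < 6103515625? NO
The largest n with C(n, 6) < 6103515625 is n = 130 (where E[X] = 47707296/48828125 ≈ 0.9770). Hence R_5(6) > 130, i.e. R_5(6) ≥ 131.

Largest n = 130; hence R_5(6) > 130.


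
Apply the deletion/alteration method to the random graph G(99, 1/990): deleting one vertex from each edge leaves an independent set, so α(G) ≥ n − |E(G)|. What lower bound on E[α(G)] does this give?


E[|E(G)|] = C(99, 2)·p = 4851 · (1/990) = 49/10.
E[α(G)] ≥ n − E[|E(G)|] = 99 − 49/10 = 941/10.
Numerically: ≈ 94.1000.
(This is only a lower bound; the true E[α(G)] may be larger.)

E[α(G)] ≥ 941/10 ≈ 94.1000.


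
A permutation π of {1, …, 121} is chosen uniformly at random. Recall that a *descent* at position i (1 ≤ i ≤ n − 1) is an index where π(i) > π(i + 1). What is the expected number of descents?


Write X = Σ X_I over i = 1, …, 120, with X_I the indicator of one descent.
There are 120 indicators.
For each fixed i, the pair (π(i), π(i+1)) is a uniformly random ordered pair of distinct values from {1, …, 121}; by symmetry P[π(i) > π(i+1)] = 1/2.
By linearity: E[X] = 120 · (1/2) = (121 − 1) · (1/2) = 60 ≈ 60.000.

E[X] = 60 = 60.000.


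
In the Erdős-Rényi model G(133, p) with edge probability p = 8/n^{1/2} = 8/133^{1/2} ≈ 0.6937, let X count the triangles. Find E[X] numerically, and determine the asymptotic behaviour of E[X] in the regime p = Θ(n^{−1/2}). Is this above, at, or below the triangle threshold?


Number of potential triangles: C(133, 3) = 383306.
Each occurs with probability p³ ≈ (0.6937)³ ≈ 3.338047e-01.
By linearity: E[X] = C(133, 3)·p³ ≈ 383306 · 3.338047e-01 ≈ 127949.3597.
Since α = 1/2 < 1, p = c/n^{1/2} ≫ 1/n is above the triangle threshold p ~ 1/n. Asymptotically E[X] ~ (c³/6)·n^{3(1−α)} = (8³/6)·n^{1.5} → ∞; triangles are abundant w.h.p.

E[X] ≈ 127949.3597; in regime p = Θ(1/n^{1/2}) E[X] diverges (above the triangle threshold p ~ 1/n).


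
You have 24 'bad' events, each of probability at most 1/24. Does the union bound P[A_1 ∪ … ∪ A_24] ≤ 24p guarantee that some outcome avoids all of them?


Union bound: P[∪_{i=1}^{24} A_i] ≤ Σ_i P[A_i] ≤ 24·p = 24·(1/24) = 1.
Numerically: 1 ≈ 1.000000.
Is 1 < 1? NO.
Since the bound 1 is ≥ 1, the union bound is uninformative here; it does NOT by itself certify existence.

24·p = 1 ≈ 1.000000; existence NOT certified by the union bound.


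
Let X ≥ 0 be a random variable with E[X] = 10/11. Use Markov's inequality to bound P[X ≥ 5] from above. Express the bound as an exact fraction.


μ = E[X] = 10/11, a = 5.
Markov: P[X ≥ 5] ≤ μ/a = (10/11)/5 = 2/11.
Numerically: ≈ 0.182.
(Since a = 5 > μ = 0.909, the bound 2/11 is < 1 and informative.)

P[X ≥ 5] ≤ 2/11 ≈ 0.182.


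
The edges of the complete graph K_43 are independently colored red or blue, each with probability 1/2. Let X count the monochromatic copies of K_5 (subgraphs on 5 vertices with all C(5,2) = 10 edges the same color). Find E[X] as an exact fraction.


Let X = Σ_S X_S over the C(43, 5) = 962598 subsets S of size 5, where X_S = 1 if the K_5 on S is monochromatic.
For a fixed S, the K_5 on S has C(5, 2) = 10 edges. P[all 10 edges red] = (1/2)^10, and likewise for blue, so P[monochromatic] = 2·(1/2)^10 = 2^{1 − 10} = 1/512.
Summing: E[X] = C(43, 5) · 2^{1 − 10} = 962598 · 1/512 = 481299/256.
Numerically: E[X] ≈ 1880.07422.

E[X] = C(43,5)·2^(1−C(5,2)) = 481299/256 ≈ 1880.07422.


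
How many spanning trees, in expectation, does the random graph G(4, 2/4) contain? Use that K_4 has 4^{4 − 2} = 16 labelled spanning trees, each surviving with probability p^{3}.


K_4 has 4^{4 − 2} = 16 labelled spanning trees.
For each such spanning tree H, let X_H = 1 if all 3 edges of H are present in G. Then P[X_H = 1] = p^{3} = (1/2)^{3} = 1/8.
Summing the indicators: E[X] = Σ_H E[X_H] = 16 · p^{3} = 16 · 1/8 = 2.
Numerically: E[X] ≈ 2.

E[X] = 16 · (1/2)^{3} = 2 ≈ 2.


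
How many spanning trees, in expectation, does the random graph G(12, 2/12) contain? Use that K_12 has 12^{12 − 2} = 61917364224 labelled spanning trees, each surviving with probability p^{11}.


K_12 has 12^{12 − 2} = 61917364224 labelled spanning trees.
For each such spanning tree H, let X_H = 1 if all 11 edges of H are present in G. Then P[X_H = 1] = p^{11} = (1/6)^{11} = 1/362797056.
By linearity: E[X] = Σ_H E[X_H] = 61917364224 · p^{11} = 61917364224 · 1/362797056 = 512/3.
Numerically: E[X] ≈ 170.67.

E[X] = 61917364224 · (1/6)^{11} = 512/3 ≈ 170.67.


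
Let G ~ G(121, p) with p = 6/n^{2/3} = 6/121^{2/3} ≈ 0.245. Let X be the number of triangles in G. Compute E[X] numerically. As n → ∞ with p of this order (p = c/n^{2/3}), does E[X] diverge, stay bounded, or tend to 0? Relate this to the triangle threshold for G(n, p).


Number of potential triangles: C(121, 3) = 287980.
Each occurs with probability p³ ≈ (0.245)³ ≈ 1.47531e-02.
By linearity: E[X] = C(121, 3)·p³ ≈ 287980 · 1.47531e-02 ≈ 4248.595.
Since α = 2/3 < 1, p = c/n^{2/3} ≫ 1/n is above the triangle threshold p ~ 1/n. Asymptotically E[X] ~ (c³/6)·n^{3(1−α)} = (6³/6)·n^{1} → ∞; triangles are abundant w.h.p.

E[X] ≈ 4248.595; in regime p = Θ(1/n^{2/3}) E[X] diverges (above the triangle threshold p ~ 1/n).


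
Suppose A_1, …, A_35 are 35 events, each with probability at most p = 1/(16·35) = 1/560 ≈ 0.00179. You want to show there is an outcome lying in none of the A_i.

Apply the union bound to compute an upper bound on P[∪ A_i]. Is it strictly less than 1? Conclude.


Union bound: P[∪_{i=1}^{35} A_i] ≤ Σ_i P[A_i] ≤ 35·p = 35·(1/560) = 1/16.
Numerically: 1/16 ≈ 0.06250.
Is 1/16 < 1? YES.
Since P[∪ A_i] ≤ 1/16 < 1, the complement has P[∩ A_i^c] ≥ 1 − 1/16 = 15/16 > 0, so some outcome avoids every A_i.

35·p = 1/16 ≈ 0.06250; existence CERTIFIED by the union bound.


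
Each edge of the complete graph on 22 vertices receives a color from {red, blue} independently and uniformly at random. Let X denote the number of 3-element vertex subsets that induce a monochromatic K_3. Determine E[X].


Let X = Σ_S X_S over the C(22, 3) = 1540 subsets S of size 3, where X_S = 1 if the K_3 on S is monochromatic.
For a fixed S, the K_3 on S has C(3, 2) = 3 edges. P[all 3 edges red] = (1/2)^3, and likewise for blue, so P[monochromatic] = 2·(1/2)^3 = 2^{1 − 3} = 1/4.
By linearity: E[X] = C(22, 3) · 2^{1 − 3} = 1540 · 1/4 = 385.
Numerically: E[X] ≈ 385.00000.

E[X] = C(22,3)·2^(1−C(3,2)) = 385 ≈ 385.00000.


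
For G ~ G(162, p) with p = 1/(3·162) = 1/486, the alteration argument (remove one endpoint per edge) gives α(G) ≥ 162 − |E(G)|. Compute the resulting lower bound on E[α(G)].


E[|E(G)|] = C(162, 2)·p = 13041 · (1/486) = 161/6.
E[α(G)] ≥ n − E[|E(G)|] = 162 − 161/6 = 811/6.
Numerically: ≈ 135.167.
(This is only a lower bound; the true E[α(G)] may be larger.)

E[α(G)] ≥ 811/6 ≈ 135.167.


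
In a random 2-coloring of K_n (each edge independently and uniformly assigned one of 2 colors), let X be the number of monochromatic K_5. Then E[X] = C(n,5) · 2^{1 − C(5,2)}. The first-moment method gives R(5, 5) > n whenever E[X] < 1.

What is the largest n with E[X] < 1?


We need C(n, 5) · 2^{1 − 10} < 1, i.e. C(n, 5) < 2^{10 − 1} = 512.
Check values of n near the boundary:
  n = 9: C(9, 5) = 126; 126 < 512? YES
  n = 10: C(10, 5) = 252; 252 < 512? YES
  n = 11: C(11, 5) = 462; 462 < 512? YES
  n = 12: C(12, 5) = 792; 792 < 512? NO
  n = 13: C(13, 5) = 1287; 1287 < 512? NO
  n = 14: C(14, 5) = 2002; 2002 < 512? NO
The largest n with C(n, 5) < 512 is n = 11 (where E[X] = 231/256 ≈ 0.9023438). Hence R(5, 5) > 11, i.e. R(5, 5) ≥ 12.

Largest n = 11; hence R(5, 5) > 11.


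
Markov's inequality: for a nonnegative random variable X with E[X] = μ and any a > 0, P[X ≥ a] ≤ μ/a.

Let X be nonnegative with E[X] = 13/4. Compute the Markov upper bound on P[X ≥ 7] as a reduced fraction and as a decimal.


μ = E[X] = 13/4, a = 7.
Markov: P[X ≥ 7] ≤ μ/a = (13/4)/7 = 13/28.
Numerically: ≈ 0.464286.
(Since a = 7 > μ = 3.250000, the bound 13/28 is < 1 and informative.)

P[X ≥ 7] ≤ 13/28 ≈ 0.464286.


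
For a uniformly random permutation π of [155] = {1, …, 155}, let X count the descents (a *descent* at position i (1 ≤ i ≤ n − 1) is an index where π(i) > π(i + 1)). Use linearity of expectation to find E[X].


Write X = Σ X_I over i = 1, …, 154, with X_I the indicator of one descent.
There are 154 indicators.
For each fixed i, the pair (π(i), π(i+1)) is a uniformly random ordered pair of distinct values from {1, …, 155}; by symmetry P[π(i) > π(i+1)] = 1/2.
By linearity: E[X] = 154 · (1/2) = (155 − 1) · (1/2) = 77 ≈ 77.00000.

E[X] = 77 = 77.00000.


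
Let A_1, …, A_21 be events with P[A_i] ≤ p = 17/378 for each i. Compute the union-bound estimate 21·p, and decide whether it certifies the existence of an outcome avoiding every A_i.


Union bound: P[∪_{i=1}^{21} A_i] ≤ Σ_i P[A_i] ≤ 21·p = 21·(17/378) = 17/18.
Numerically: 17/18 ≈ 0.94444.
Is 17/18 < 1? YES.
Since P[∪ A_i] ≤ 17/18 < 1, the complement has P[∩ A_i^c] ≥ 1 − 17/18 = 1/18 > 0, so some outcome avoids every A_i.

21·p = 17/18 ≈ 0.94444; existence CERTIFIED by the union bound.


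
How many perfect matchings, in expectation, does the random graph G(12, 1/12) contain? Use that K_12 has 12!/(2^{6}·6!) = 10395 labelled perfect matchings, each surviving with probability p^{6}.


K_12 has 12!/(2^{6}·6!) = 10395 labelled perfect matchings.
For each such perfect matching H, let X_H = 1 if all 6 edges of H are present in G. Then P[X_H = 1] = p^{6} = (1/12)^{6} = 1/2985984.
Summing the indicators: E[X] = Σ_H E[X_H] = 10395 · p^{6} = 10395 · 1/2985984 = 385/110592.
Numerically: E[X] ≈ 0.0034813.

E[X] = 10395 · (1/12)^{6} = 385/110592 ≈ 0.0034813.


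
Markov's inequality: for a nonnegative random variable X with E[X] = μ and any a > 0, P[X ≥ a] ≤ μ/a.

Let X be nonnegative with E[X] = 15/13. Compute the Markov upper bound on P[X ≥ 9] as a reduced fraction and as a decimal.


μ = E[X] = 15/13, a = 9.
Markov: P[X ≥ 9] ≤ μ/a = (15/13)/9 = 5/39.
Numerically: ≈ 0.1282.
(Since a = 9 > μ = 1.1538, the bound 5/39 is < 1 and informative.)

P[X ≥ 9] ≤ 5/39 ≈ 0.1282.


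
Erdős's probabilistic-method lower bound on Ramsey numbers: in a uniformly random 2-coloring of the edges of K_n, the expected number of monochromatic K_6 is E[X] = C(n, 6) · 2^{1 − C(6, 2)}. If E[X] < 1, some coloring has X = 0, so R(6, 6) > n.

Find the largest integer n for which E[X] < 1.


We need C(n, 6) · 2^{1 − 15} < 1, i.e. C(n, 6) < 2^{15 − 1} = 16384.
Check values of n near the boundary:
  n = 13: C(13, 6) = 1716; 1716 < 16384? YES
  n = 14: C(14, 6) = 3003; 3003 < 16384? YES
  n = 15: C(15, 6) = 5005; 5005 < 16384? YES
  n = 16: C(16, 6) = 8008; 8008 < 16384? YES
  n = 17: C(17, 6) = 12376; 12376 < 16384? YES
  n = 18: C(18, 6) = 18564; 18564 < 16384? NO
  n = 19: C(19, 6) = 27132; 27132 < 16384? NO
The largest n with C(n, 6) < 16384 is n = 17 (where E[X] = 1547/2048 ≈ 0.75537). Hence R(6, 6) > 17, i.e. R(6, 6) ≥ 18.

Largest n = 17; hence R(6, 6) > 17.


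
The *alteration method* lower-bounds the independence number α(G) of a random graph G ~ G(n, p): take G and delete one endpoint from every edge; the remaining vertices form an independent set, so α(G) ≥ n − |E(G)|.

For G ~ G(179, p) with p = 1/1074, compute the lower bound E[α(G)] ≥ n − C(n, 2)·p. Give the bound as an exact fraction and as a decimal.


E[|E(G)|] = C(179, 2)·p = 15931 · (1/1074) = 89/6.
E[α(G)] ≥ n − E[|E(G)|] = 179 − 89/6 = 985/6.
Numerically: ≈ 164.166667.
(This is only a lower bound; the true E[α(G)] may be larger.)

E[α(G)] ≥ 985/6 ≈ 164.166667.


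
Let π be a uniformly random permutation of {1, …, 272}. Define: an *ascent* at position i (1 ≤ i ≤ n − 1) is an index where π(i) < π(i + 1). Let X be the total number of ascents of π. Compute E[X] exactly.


Write X = Σ X_I over i = 1, …, 271, with X_I the indicator of one ascent.
There are 271 indicators.
For each fixed i, the pair (π(i), π(i+1)) is a uniformly random ordered pair of distinct values from {1, …, 272}; by symmetry P[π(i) < π(i+1)] = 1/2.
By linearity: E[X] = 271 · (1/2) = (272 − 1) · (1/2) = 271/2 ≈ 135.500.

E[X] = 271/2 = 135.500.


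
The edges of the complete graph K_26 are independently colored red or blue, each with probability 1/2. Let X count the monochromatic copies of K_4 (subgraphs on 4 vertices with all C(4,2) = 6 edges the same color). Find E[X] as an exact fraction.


Let X = Σ_S X_S over the C(26, 4) = 14950 subsets S of size 4, where X_S = 1 if the K_4 on S is monochromatic.
For a fixed S, the K_4 on S has C(4, 2) = 6 edges. P[all 6 edges red] = (1/2)^6, and likewise for blue, so P[monochromatic] = 2·(1/2)^6 = 2^{1 − 6} = 1/32.
By linearity: E[X] = C(26, 4) · 2^{1 − 6} = 14950 · 1/32 = 7475/16.
Numerically: E[X] ≈ 467.188.

E[X] = C(26,4)·2^(1−C(4,2)) = 7475/16 ≈ 467.188.


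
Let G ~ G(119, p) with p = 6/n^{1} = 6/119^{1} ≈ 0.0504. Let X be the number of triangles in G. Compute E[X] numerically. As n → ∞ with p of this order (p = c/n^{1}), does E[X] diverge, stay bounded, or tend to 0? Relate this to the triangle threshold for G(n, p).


Number of potential triangles: C(119, 3) = 273819.
Each occurs with probability p³ ≈ (0.0504)³ ≈ 1.28178e-04.
By linearity: E[X] = C(119, 3)·p³ ≈ 273819 · 1.28178e-04 ≈ 35.098.
Here α = 1, so p = 6/n is exactly at the triangle threshold p ~ 1/n. Asymptotically E[X] → c³/6 = 6³/6 = 36 ≈ 36.000, a bounded constant. In this regime the triangle count is asymptotically Poisson(c³/6).

E[X] ≈ 35.098; in regime p = Θ(1/n^{1}) E[X] stays bounded (at the triangle threshold p ~ 1/n).


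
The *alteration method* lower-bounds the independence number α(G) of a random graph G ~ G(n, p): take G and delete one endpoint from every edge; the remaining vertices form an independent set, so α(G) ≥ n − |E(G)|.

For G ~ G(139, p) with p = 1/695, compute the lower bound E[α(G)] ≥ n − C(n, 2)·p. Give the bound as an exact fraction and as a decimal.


E[|E(G)|] = C(139, 2)·p = 9591 · (1/695) = 69/5.
E[α(G)] ≥ n − E[|E(G)|] = 139 − 69/5 = 626/5.
Numerically: ≈ 125.2000.
(This is only a lower bound; the true E[α(G)] may be larger.)

E[α(G)] ≥ 626/5 ≈ 125.2000.


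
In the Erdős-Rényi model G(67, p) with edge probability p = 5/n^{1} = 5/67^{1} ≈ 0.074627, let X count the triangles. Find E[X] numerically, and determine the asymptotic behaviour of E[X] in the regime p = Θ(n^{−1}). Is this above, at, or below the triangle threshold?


Number of potential triangles: C(67, 3) = 47905.
Each occurs with probability p³ ≈ (0.074627)³ ≈ 4.1560963e-04.
By linearity: E[X] = C(67, 3)·p³ ≈ 47905 · 4.1560963e-04 ≈ 19.90978.
Here α = 1, so p = 5/n is exactly at the triangle threshold p ~ 1/n. Asymptotically E[X] → c³/6 = 5³/6 = 125/6 ≈ 20.83333, a bounded constant. In this regime the triangle count is asymptotically Poisson(c³/6).

E[X] ≈ 19.90978; in regime p = Θ(1/n^{1}) E[X] stays bounded (at the triangle threshold p ~ 1/n).


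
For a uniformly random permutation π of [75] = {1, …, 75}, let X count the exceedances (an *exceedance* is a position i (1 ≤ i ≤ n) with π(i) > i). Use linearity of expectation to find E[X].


Write X = Σ_{i=1}^{75} X_i, where X_i = 1_{π(i) > i}.
For each fixed i, π(i) is uniform over {1, …, 75} (marginal of a uniform permutation), so P[π(i) > i] = (n − i)/n. Summing: Σ_{i=1}^{75} (n − i)/n = (0 + 1 + … + 74)/75 = 75(75 − 1)/(2·75) = (75 − 1)/2.
Hence E[X] = Σ_{i=1}^{75} (75 − i)/75 = 37 ≈ 37.000.

E[X] = 37 = 37.000.


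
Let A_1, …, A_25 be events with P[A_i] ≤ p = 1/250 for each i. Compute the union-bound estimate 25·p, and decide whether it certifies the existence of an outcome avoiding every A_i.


Union bound: P[∪_{i=1}^{25} A_i] ≤ Σ_i P[A_i] ≤ 25·p = 25·(1/250) = 1/10.
Numerically: 1/10 ≈ 0.100.
Is 1/10 < 1? YES.
Since P[∪ A_i] ≤ 1/10 < 1, the complement has P[∩ A_i^c] ≥ 1 − 1/10 = 9/10 > 0, so some outcome avoids every A_i.

25·p = 1/10 ≈ 0.100; existence CERTIFIED by the union bound.
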